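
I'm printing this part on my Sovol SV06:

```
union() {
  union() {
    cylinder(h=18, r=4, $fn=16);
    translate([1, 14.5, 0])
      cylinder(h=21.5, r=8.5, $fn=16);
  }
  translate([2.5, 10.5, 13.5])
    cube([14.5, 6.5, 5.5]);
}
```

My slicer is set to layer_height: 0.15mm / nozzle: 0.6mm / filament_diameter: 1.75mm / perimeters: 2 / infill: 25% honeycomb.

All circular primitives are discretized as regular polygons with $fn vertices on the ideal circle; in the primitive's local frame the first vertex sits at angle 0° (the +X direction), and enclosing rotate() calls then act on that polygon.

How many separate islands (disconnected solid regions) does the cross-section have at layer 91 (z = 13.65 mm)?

2

At z = 13.65 mm: the r=4 cylinder gives a regular 16-gon of circumradius 4 (constant along its height); the cylinder at (1, 14.5): section is a regular 16-gon, circumradius r=8.5; Combining (union): the 2 present regions are separate (no shared area or edge), so areas and boundary lengths simply add and each stays a separate island — 2 connected regions; the 14.5×6.5 cube at (2.5, 10.5) contributes its full rectangle; Taking the union: the regions partially overlap (shared area 43.16 mm²), so overlapping operands fuse into one piece — 2 connected regions. Overall, the cross-section has 2 separate islands. Island count = 2.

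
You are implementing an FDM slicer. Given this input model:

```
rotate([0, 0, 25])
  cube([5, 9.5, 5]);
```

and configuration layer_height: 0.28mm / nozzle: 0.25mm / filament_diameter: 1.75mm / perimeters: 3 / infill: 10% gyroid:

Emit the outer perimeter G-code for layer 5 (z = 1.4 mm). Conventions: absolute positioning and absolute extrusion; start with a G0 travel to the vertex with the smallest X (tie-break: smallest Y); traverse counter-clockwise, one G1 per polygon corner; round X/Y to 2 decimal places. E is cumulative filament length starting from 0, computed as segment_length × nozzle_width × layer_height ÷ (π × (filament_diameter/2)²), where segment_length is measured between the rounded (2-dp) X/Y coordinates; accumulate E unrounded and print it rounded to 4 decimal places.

G0 X-4.01 Y8.61 Z1.40
G1 X0.00 Y0.00 E0.2764
G1 X4.53 Y2.11 E0.4219
G1 X0.52 Y10.72 E0.6983
G1 X-4.01 Y8.61 E0.8437

At z = 1.4 mm: the cube (footprint 5×9.5) is included at this height; (rotated 25° about Z; rotation is an isometry so areas/perimeters/island counts are preserved). The outline is a single polygon with 4 vertices. Extrusion per mm of travel: 0.25 × 0.28 / (π × 0.875²) = 0.029103. Accumulating E over each segment gives final E = 0.8437.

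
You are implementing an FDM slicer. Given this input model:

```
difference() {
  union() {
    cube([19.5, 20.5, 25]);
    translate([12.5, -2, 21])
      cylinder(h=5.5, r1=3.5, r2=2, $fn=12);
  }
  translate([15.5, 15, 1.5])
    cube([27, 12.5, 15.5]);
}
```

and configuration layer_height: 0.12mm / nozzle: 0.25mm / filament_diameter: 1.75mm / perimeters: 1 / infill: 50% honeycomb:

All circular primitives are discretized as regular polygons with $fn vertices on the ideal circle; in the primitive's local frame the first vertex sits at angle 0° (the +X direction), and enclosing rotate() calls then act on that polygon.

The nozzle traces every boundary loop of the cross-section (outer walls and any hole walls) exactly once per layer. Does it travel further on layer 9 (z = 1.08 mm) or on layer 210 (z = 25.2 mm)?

layer 9 (z = 1.08 mm)

Layer 9 (z = 1.08): the cube (footprint 19.5×20.5) is included at this height (perimeter 80.00 mm); the cone at (12.5, -2) is not intersected at this z (z outside [21, 26.5]); Combining (union): only the 19.5×20.5 cube is present, so the union is just that shape — boundary = 80.00 mm; the cube at (15.5, 15) is absent (z outside [1.5, 17]); Subtracting the remaining from the first: none of the subtracted shapes is present at this height, so that combined region is unchanged — boundary = 80.00 mm. So its perimeter = 80.00 mm. Layer 210 (z = 25.2): the cube is absent (z outside [0, 25]); the cone at (12.5, -2) contributes a regular 12-gon of circumradius 2.355 (interpolated between r1=3.5 and r2=2 at t=0.764) (perimeter = 2·12·2.355·sin(180°/12) = 14.63 mm); Taking the union: only the cone at (12.5, -2) is present, so the union is just that shape — boundary = 14.63 mm; the cube at (15.5, 15) is absent (z outside [1.5, 17]); Subtracting the remaining from the first: none of the subtracted shapes is present at this height, so that combined region is unchanged — boundary = 14.63 mm. So its perimeter = 14.63 mm. Layer 9 is larger (80.00 vs 14.63 mm).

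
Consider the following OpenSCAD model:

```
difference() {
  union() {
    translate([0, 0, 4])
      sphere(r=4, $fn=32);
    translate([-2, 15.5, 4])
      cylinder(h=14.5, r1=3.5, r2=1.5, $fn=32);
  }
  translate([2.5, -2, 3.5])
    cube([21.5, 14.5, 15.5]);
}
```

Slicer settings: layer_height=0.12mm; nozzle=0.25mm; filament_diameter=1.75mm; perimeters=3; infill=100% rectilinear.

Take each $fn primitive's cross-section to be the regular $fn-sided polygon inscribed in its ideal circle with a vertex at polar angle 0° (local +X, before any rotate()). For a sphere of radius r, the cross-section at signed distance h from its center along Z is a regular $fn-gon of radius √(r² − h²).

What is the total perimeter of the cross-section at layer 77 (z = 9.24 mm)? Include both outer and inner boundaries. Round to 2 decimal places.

At z = 9.24 mm: the sphere is absent (|z−center|=5.240 > r=4); the cone at (-2, 15.5) contributes a regular 32-gon of circumradius 2.777 (interpolated between r1=3.5 and r2=1.5 at t=0.361) (perimeter = 2·32·2.777·sin(180°/32) = 17.42 mm); Merging all regions: only the cone at (-2, 15.5) is present, so the union is just that shape — boundary = 17.42 mm; the cube at (2.5, -2) is present — its section is the full 21.5×14.5 rectangle (perimeter 72.00 mm); Taking the first minus the rest: starting from that combined region, the 21.5×14.5 cube at (2.5, -2) misses the remaining region (no effect) — boundary = 17.42 mm. Overall, the cross-section is a single solid region. Total boundary length (outer) = 17.42 mm.

17.42 mm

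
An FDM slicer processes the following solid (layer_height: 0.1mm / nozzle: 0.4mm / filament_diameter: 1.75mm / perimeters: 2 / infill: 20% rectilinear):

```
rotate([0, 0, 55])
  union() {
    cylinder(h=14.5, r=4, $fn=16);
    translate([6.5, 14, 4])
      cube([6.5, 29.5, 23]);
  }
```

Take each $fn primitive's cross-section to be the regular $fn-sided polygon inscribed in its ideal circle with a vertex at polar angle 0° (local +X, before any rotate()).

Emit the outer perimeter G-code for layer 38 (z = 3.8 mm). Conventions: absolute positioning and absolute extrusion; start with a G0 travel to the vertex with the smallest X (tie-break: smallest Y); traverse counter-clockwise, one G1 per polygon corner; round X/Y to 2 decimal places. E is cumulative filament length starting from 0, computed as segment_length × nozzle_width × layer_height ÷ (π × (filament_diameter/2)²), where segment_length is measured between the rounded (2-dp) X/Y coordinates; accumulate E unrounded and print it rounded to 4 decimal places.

G0 X-3.94 Y-0.69 Z3.80
G1 X-3.37 Y-2.15 E0.0261
G1 X-2.29 Y-3.28 E0.0521
G1 X-0.87 Y-3.91 E0.0779
G1 X0.69 Y-3.94 E0.1038
G1 X2.15 Y-3.37 E0.1299
G1 X3.28 Y-2.29 E0.1559
G1 X3.91 Y-0.87 E0.1817
G1 X3.94 Y0.69 E0.2077
G1 X3.37 Y2.15 E0.2337
G1 X2.29 Y3.28 E0.2597
G1 X0.87 Y3.91 E0.2856
G1 X-0.69 Y3.94 E0.3115
G1 X-2.15 Y3.37 E0.3376
G1 X-3.28 Y2.29 E0.3636
G1 X-3.91 Y0.87 E0.3894
G1 X-3.94 Y-0.69 E0.4154

At z = 3.8 mm: the r=4 cylinder contributes a regular 16-gon of circumradius 4; the cube at (6.5, 14) is absent (z outside [4, 27]); Merging all regions: only the r=4 cylinder is present, so the union is just that shape — 1 connected region; (rotated 55° about Z; rotation is an isometry so areas/perimeters/island counts are preserved). The outline is a single polygon with 16 vertices. Extrusion per mm of travel: 0.4 × 0.1 / (π × 0.875²) = 0.016630. Accumulating E over each segment gives final E = 0.4154.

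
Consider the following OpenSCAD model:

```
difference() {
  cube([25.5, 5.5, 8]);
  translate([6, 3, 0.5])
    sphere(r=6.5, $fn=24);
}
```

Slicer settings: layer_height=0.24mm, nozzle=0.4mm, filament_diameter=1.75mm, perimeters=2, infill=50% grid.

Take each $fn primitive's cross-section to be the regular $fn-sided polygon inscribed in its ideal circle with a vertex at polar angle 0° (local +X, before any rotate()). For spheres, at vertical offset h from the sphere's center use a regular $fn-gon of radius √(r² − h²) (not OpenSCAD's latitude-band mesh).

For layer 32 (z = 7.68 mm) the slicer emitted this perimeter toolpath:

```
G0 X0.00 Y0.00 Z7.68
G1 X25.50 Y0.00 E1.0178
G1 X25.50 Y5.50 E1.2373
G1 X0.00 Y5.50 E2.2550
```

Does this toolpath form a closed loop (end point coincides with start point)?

no

Start point (G0): (0.00, 0.00). End point (last G1): the path does not return to the start — open.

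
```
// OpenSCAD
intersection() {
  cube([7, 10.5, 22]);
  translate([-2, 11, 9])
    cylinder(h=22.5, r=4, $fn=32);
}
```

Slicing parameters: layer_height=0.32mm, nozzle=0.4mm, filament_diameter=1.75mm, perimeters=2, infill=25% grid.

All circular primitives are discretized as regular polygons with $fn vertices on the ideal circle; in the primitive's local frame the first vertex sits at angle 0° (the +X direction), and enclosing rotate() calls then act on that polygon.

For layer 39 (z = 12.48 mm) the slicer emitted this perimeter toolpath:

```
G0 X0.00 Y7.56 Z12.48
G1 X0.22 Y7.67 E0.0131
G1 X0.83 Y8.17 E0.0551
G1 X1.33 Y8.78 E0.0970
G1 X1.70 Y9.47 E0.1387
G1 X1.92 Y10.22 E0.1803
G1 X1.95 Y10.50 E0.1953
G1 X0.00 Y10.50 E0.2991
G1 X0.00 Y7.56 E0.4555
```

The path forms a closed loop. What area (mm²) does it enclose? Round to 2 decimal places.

Apply the shoelace formula to the sequence of (X, Y) vertices; enclosed area = 3.88 mm².

3.88 mm²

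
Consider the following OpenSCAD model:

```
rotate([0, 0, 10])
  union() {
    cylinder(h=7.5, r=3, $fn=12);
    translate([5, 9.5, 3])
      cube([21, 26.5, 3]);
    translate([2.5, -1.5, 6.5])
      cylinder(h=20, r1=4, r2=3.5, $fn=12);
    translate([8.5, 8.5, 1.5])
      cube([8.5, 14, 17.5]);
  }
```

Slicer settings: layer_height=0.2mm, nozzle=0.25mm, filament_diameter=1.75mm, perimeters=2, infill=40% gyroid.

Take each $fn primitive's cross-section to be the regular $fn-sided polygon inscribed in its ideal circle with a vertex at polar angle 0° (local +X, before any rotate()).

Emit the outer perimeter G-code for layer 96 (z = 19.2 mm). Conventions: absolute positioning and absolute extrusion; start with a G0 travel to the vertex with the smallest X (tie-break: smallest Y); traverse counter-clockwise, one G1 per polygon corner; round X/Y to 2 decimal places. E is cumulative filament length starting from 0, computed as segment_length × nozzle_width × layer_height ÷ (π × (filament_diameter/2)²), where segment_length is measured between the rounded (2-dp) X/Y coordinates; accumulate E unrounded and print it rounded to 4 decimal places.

At z = 19.2 mm: the cylinder is absent (z outside [0, 7.5]); the cube at (5, 9.5) is absent (z outside [3, 6]); the cone at (2.5, -1.5) contributes a regular 12-gon of circumradius 3.683 (interpolated between r1=4 and r2=3.5 at t=0.635); the cube at (8.5, 8.5) does not reach this height (z outside [1.5, 19]); Merging all regions: only the cone at (2.5, -1.5) is present, so the union is just that shape — 1 connected region; (rotated 10° about Z; rotation is an isometry so areas/perimeters/island counts are preserved). The outline is a single polygon with 12 vertices. Extrusion per mm of travel: 0.25 × 0.2 / (π × 0.875²) = 0.020788. Accumulating E over each segment gives final E = 0.4753.

G0 X-0.90 Y-1.68 Z19.20
G1 X-0.10 Y-3.41 E0.0396
G1 X1.46 Y-4.50 E0.0792
G1 X3.36 Y-4.67 E0.1188
G1 X5.09 Y-3.86 E0.1585
G1 X6.18 Y-2.30 E0.1981
G1 X6.35 Y-0.40 E0.2378
G1 X5.54 Y1.32 E0.2773
G1 X3.98 Y2.42 E0.3170
G1 X2.08 Y2.58 E0.3566
G1 X0.36 Y1.78 E0.3960
G1 X-0.74 Y0.22 E0.4357
G1 X-0.90 Y-1.68 E0.4753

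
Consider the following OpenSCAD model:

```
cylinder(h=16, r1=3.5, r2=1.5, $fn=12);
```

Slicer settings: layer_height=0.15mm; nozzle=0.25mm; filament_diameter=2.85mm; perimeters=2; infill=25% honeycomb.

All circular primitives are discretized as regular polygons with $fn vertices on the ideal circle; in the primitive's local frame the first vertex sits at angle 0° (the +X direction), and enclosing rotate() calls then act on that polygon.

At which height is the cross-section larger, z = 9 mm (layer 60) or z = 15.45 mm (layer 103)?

Layer 60 (z = 9): the cone: at t=0.562 of its height the radius interpolates to r₁+(r₂−r₁)t = 2.375, giving a regular 12-gon of that circumradius (area = (12/2)·2.375²·sin(360°/12) = 16.92 mm²). So its area = 16.92 mm². Layer 103 (z = 15.45): the cone contributes a regular 12-gon of circumradius 1.569 (interpolated between r1=3.5 and r2=1.5 at t=0.966) (area = (12/2)·1.569²·sin(360°/12) = 7.38 mm²). So its area = 7.38 mm². Layer 60 is larger (16.92 vs 7.38 mm²).

layer 60 (z = 9 mm)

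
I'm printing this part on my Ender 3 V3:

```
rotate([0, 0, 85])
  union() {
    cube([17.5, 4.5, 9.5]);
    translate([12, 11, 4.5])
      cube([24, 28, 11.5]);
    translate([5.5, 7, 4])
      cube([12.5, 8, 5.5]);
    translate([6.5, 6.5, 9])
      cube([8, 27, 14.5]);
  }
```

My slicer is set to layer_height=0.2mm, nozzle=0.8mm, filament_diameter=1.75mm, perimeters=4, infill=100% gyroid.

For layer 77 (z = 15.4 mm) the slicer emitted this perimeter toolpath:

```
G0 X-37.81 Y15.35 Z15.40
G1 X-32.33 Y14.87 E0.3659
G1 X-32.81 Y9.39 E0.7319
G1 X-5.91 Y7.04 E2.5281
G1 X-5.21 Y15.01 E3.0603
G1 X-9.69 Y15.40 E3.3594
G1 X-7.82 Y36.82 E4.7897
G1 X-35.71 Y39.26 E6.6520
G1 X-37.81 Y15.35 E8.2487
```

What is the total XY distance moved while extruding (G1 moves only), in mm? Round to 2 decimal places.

Sum the Euclidean lengths of each G1 segment: total = 124.00 mm.

124.00 mm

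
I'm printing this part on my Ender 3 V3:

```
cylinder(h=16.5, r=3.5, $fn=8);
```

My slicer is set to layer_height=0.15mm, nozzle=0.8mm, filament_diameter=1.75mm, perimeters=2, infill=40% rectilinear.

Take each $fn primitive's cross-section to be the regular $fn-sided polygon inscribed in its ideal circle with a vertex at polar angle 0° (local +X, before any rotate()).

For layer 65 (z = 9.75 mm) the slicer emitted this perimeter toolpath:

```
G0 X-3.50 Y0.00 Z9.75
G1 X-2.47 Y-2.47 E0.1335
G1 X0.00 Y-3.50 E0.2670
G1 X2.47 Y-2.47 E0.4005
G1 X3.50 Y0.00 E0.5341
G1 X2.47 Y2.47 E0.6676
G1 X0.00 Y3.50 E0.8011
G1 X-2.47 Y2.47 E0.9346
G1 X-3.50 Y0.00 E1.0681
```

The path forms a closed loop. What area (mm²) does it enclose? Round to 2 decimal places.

34.58 mm²

Apply the shoelace formula to the sequence of (X, Y) vertices; enclosed area = 34.58 mm².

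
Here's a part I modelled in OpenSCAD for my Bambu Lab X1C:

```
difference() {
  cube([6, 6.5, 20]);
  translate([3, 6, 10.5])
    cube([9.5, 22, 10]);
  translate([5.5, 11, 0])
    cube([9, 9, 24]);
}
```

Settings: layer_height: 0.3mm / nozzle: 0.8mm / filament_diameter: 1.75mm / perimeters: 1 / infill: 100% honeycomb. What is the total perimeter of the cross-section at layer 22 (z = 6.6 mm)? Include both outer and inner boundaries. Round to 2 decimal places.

25.00 mm

At z = 6.6 mm: the cube (footprint 6×6.5) is included at this height (perimeter 25.00 mm); the cube at (3, 6) does not reach this height (z outside [10.5, 20.5]); the cube at (5.5, 11) is present — its section is the full 9×9 rectangle (perimeter 36.00 mm); After the difference (first − rest): starting from the 6×6.5 cube, the 9×9 cube at (5.5, 11) misses the remaining region (no effect) — boundary = 25.00 mm. Overall, the cross-section is a single solid region. Total boundary length (outer) = 25.00 mm.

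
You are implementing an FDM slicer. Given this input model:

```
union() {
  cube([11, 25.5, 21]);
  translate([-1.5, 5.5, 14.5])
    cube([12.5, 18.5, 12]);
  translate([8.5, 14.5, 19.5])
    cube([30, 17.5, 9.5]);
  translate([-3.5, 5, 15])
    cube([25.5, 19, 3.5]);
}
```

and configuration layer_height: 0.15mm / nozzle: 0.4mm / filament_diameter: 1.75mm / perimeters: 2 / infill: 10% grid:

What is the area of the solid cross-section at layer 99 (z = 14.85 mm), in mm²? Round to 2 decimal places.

308.25 mm²

At z = 14.85 mm: the cube is present — its section is the full 11×25.5 rectangle (area 280.50 mm²); the cube at (-1.5, 5.5) is present — its section is the full 12.5×18.5 rectangle (area 231.25 mm²); the cube at (8.5, 14.5) is absent (z outside [19.5, 29]); the cube at (-3.5, 5) does not reach this height (z outside [15, 18.5]); Taking the union: the regions partially overlap — summed areas 511.75 mm² minus the doubly-counted overlap 203.50 mm² gives 308.25 mm² — area = 308.25 mm². Overall, the cross-section is a single solid region. Net area = 308.25 mm².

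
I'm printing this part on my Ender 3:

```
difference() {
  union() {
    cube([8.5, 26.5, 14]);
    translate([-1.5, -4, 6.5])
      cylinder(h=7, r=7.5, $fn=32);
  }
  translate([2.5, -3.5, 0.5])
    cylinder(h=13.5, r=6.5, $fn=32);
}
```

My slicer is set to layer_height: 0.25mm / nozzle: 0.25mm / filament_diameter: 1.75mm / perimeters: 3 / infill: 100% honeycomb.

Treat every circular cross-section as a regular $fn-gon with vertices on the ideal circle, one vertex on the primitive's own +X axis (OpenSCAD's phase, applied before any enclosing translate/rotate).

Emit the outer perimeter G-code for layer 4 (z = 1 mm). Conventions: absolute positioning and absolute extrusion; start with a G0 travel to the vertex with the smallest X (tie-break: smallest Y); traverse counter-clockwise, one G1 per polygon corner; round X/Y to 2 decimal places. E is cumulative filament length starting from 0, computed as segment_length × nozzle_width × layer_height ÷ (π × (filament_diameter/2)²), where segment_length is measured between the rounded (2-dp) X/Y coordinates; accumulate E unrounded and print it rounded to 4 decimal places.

G0 X0.00 Y2.50 Z1.00
G1 X0.01 Y2.51 E0.0004
G1 X1.23 Y2.88 E0.0335
G1 X2.50 Y3.00 E0.0666
G1 X3.77 Y2.88 E0.0998
G1 X4.99 Y2.51 E0.1329
G1 X6.11 Y1.90 E0.1661
G1 X7.10 Y1.10 E0.1991
G1 X7.90 Y0.11 E0.2322
G1 X7.96 Y0.00 E0.2355
G1 X8.50 Y0.00 E0.2495
G1 X8.50 Y26.50 E0.9381
G1 X0.00 Y26.50 E1.1589
G1 X0.00 Y2.50 E1.7826

At z = 1 mm: the 8.5×26.5 cube contributes its full rectangle; the cylinder at (-1.5, -4) does not reach this height (z outside [6.5, 13.5]); Merging all regions: only the 8.5×26.5 cube is present, so the union is just that shape — 1 connected region; the cylinder at (2.5, -3.5): section is a regular 32-gon, circumradius r=6.5; After the difference (first − rest): starting from the result so far, the r=6.5 cylinder at (2.5, -3.5) partially overlaps it — only the 18.49 mm² overlap (of its 131.88 mm²) is removed, clipping the outline — 1 connected region. The outline is a single polygon with 13 vertices. Extrusion per mm of travel: 0.25 × 0.25 / (π × 0.875²) = 0.025984. Accumulating E over each segment gives final E = 1.7826.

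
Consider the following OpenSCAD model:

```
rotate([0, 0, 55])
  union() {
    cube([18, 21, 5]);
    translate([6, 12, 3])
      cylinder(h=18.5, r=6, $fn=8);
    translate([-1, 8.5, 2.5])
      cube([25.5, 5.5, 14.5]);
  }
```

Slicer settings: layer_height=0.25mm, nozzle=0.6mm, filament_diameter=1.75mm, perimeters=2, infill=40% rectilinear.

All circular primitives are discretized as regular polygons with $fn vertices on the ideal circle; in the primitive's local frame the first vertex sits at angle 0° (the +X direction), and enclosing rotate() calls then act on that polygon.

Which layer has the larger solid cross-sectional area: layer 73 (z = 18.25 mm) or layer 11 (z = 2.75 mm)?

layer 11 (z = 2.75 mm)

Layer 73 (z = 18.25): the cube is not intersected at this z (z outside [0, 5]); the r=6 cylinder at (6, 12) contributes a regular 8-gon of circumradius 6 (area = (8/2)·6.000²·sin(360°/8) = 101.82 mm²); the cube at (-1, 8.5) is not intersected at this z (z outside [2.5, 17]); Taking the union: only the r=6 cylinder at (6, 12) is present, so the union is just that shape — area = 101.82 mm²; (rotated 55° about Z; rotation is an isometry so areas/perimeters/island counts are preserved). So its area = 101.82 mm². Layer 11 (z = 2.75): the 18×21 cube contributes its full rectangle (area 378.00 mm²); the cylinder at (6, 12) does not reach this height (z outside [3, 21.5]); the 25.5×5.5 cube at (-1, 8.5) contributes its full rectangle (area 140.25 mm²); Merging all regions: the regions partially overlap — summed areas 518.25 mm² minus the doubly-counted overlap 99.00 mm² gives 419.25 mm² — area = 419.25 mm²; (rotated 55° about Z; rotation is an isometry so areas/perimeters/island counts are preserved). So its area = 419.25 mm². Layer 11 is larger (419.25 vs 101.82 mm²).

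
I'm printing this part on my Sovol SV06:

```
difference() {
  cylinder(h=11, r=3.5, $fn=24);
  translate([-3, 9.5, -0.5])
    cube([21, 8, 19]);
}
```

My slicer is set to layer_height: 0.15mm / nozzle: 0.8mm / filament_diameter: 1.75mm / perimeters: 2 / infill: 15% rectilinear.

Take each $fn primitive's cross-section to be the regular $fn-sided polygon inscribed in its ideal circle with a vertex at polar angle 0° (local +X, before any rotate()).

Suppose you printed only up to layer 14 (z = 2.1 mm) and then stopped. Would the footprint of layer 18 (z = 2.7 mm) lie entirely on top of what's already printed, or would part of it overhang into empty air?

entirely on top

Compare the two slices. At z = 2.1: the cylinder: section is a regular 24-gon, circumradius r=3.5 (area = (24/2)·3.500²·sin(360°/24) = 38.05 mm²); the cube at (-3, 9.5) is present — its section is the full 21×8 rectangle (area 168.00 mm²); After the difference (first − rest): starting from the r=3.5 cylinder (38.05 mm²), the 21×8 cube at (-3, 9.5) misses the remaining region (no effect) — area = 38.05 mm². At z = 2.7: the cylinder: section is a regular 24-gon, circumradius r=3.5 (area = (24/2)·3.500²·sin(360°/24) = 38.05 mm²); the cube at (-3, 9.5) is present — its section is the full 21×8 rectangle (area 168.00 mm²); After the difference (first − rest): starting from the r=3.5 cylinder (38.05 mm²), the 21×8 cube at (-3, 9.5) misses the remaining region (no effect) — area = 38.05 mm². Checking containment: the cross-section at z = 2.7 is a subset of the cross-section at z = 2.1.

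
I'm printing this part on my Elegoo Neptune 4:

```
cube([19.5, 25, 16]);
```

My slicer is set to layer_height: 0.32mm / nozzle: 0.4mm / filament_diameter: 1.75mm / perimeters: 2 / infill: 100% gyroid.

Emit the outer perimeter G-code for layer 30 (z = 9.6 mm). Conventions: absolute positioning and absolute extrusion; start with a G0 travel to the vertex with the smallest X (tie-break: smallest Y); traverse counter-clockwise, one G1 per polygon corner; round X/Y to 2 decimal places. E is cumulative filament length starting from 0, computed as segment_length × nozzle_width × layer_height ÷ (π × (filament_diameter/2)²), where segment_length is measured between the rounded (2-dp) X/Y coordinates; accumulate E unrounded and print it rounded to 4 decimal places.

At z = 9.6 mm: the 19.5×25 cube contributes its full rectangle. The outline is a single polygon with 4 vertices. Extrusion per mm of travel: 0.4 × 0.32 / (π × 0.875²) = 0.053216. Accumulating E over each segment gives final E = 4.7362.

G0 X0.00 Y0.00 Z9.60
G1 X19.50 Y0.00 E1.0377
G1 X19.50 Y25.00 E2.3681
G1 X0.00 Y25.00 E3.4058
G1 X0.00 Y0.00 E4.7362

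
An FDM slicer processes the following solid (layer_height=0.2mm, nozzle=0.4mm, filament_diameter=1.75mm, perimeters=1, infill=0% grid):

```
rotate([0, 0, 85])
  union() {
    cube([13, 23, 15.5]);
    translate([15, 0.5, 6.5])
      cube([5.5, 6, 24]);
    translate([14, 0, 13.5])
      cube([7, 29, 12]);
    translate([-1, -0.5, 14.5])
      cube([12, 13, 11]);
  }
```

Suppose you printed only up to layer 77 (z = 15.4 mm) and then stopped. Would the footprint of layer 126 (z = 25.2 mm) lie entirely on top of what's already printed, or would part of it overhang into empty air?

entirely on top

Compare the two slices. At z = 15.4: the cube is present — its section is the full 13×23 rectangle (area 299.00 mm²); the cube at (15, 0.5) is present — its section is the full 5.5×6 rectangle (area 33.00 mm²); the 7×29 cube at (14, 0) contributes its full rectangle (area 203.00 mm²); the cube at (-1, -0.5) (footprint 12×13) is included at this height (area 156.00 mm²); Taking the union: the regions partially overlap — summed areas 691.00 mm² minus the doubly-counted overlap 170.50 mm² gives 520.50 mm² — area = 520.50 mm²; (whole slice rotated 85° about Z — lengths, areas and connectivity unchanged). At z = 25.2: the cube does not reach this height (z outside [0, 15.5]); the cube at (15, 0.5) (footprint 5.5×6) is included at this height (area 33.00 mm²); the cube at (14, 0) (footprint 7×29) is included at this height (area 203.00 mm²); the 12×13 cube at (-1, -0.5) contributes its full rectangle (area 156.00 mm²); Combining (union): the regions partially overlap — summed areas 392.00 mm² minus the doubly-counted overlap 33.00 mm² gives 359.00 mm² — area = 359.00 mm²; (whole slice rotated 85° about Z — lengths, areas and connectivity unchanged). Checking containment: the cross-section at z = 25.2 is a subset of the cross-section at z = 15.4.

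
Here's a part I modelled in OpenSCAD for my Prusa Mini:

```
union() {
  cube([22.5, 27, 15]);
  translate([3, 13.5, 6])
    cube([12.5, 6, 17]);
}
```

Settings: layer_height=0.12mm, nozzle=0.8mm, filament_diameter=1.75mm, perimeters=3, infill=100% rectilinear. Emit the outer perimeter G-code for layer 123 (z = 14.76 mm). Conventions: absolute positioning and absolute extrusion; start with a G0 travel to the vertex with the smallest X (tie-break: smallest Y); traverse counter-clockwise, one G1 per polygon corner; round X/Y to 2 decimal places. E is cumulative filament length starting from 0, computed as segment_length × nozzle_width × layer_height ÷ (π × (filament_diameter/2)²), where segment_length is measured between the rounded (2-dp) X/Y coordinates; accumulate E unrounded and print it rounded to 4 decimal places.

At z = 14.76 mm: the cube (footprint 22.5×27) is included at this height; the cube at (3, 13.5) (footprint 12.5×6) is included at this height; Merging all regions: the 12.5×6 cube at (3, 13.5) lies entirely inside the 22.5×27 cube, so the union is just the 22.5×27 cube — 1 connected region. The outline is a single polygon with 4 vertices. Extrusion per mm of travel: 0.8 × 0.12 / (π × 0.875²) = 0.039912. Accumulating E over each segment gives final E = 3.9513.

G0 X0.00 Y0.00 Z14.76
G1 X22.50 Y0.00 E0.8980
G1 X22.50 Y27.00 E1.9757
G1 X0.00 Y27.00 E2.8737
G1 X0.00 Y0.00 E3.9513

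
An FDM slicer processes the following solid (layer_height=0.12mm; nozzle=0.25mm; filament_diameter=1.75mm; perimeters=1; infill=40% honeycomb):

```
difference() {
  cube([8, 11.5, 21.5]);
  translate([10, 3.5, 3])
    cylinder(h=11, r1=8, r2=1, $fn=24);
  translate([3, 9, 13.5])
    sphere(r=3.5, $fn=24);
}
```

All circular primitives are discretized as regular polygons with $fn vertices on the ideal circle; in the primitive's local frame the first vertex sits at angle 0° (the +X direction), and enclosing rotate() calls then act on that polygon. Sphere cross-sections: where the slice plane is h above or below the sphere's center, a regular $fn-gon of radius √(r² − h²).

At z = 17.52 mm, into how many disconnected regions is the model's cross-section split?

1

At z = 17.52 mm: the cube is present — its section is the full 8×11.5 rectangle; the cone at (10, 3.5) is absent (z outside [3, 14]); the sphere at (3, 9) is absent (|z−center|=4.020 > r=3.5); Taking the first minus the rest: none of the subtracted shapes is present at this height, so the 8×11.5 cube is unchanged — 1 connected region. The result has 1 disconnected region.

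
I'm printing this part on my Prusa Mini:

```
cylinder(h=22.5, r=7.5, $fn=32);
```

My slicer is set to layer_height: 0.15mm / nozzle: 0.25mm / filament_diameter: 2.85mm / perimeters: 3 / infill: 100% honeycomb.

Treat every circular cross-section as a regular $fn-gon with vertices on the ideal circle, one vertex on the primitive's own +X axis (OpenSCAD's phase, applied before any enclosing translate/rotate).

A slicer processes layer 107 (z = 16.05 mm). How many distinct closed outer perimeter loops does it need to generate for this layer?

At z = 16.05 mm: the r=7.5 cylinder contributes a regular 32-gon of circumradius 7.5. The result has 1 disconnected region.

1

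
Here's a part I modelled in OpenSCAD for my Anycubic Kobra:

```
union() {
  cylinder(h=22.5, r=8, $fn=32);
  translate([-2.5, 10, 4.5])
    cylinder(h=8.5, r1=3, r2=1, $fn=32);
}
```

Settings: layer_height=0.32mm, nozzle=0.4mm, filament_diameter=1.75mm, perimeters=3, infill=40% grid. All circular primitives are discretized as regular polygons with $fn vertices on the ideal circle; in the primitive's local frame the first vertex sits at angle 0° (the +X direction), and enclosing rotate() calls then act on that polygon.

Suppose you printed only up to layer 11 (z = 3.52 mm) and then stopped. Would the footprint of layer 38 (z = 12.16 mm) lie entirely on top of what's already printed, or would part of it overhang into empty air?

part overhangs

Compare the two slices. At z = 3.52: the cylinder: section is a regular 32-gon, circumradius r=8 (area = (32/2)·8.000²·sin(360°/32) = 199.77 mm²); the cone at (-2.5, 10) is absent (z outside [4.5, 13]); Merging all regions: only the r=8 cylinder is present, so the union is just that shape — area = 199.77 mm². At z = 12.16: the r=8 cylinder gives a regular 32-gon of circumradius 8 (constant along its height) (area = (32/2)·8.000²·sin(360°/32) = 199.77 mm²); the cone at (-2.5, 10) contributes a regular 32-gon of circumradius 1.198 (interpolated between r1=3 and r2=1 at t=0.901) (area = (32/2)·1.198²·sin(360°/32) = 4.48 mm²); Combining (union): the 2 present regions are separate (no shared area or edge), so areas and boundary lengths simply add and each stays a separate island — area = 204.25 mm². Checking containment: at z = 12.16 the cross-section extends beyond the z = 3.52 cross-section by about 4.48 mm².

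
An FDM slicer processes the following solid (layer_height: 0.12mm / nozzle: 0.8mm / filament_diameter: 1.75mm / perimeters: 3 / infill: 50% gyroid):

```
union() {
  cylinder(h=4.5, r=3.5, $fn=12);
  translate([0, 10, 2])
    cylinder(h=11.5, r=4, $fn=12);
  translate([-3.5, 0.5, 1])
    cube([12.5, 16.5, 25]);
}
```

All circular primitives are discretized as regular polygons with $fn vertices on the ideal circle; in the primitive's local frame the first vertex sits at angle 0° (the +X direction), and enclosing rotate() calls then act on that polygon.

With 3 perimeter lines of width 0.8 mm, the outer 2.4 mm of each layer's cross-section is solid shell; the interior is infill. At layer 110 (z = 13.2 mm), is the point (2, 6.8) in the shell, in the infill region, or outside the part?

infill

At z = 13.2 mm: the cylinder does not reach this height (z outside [0, 4.5]); the cylinder at (0, 10): section is a regular 12-gon, circumradius r=4; the cube at (-3.5, 0.5) (footprint 12.5×16.5) is included at this height; Combining (union): the regions partially overlap (shared area 47.07 mm²), so overlapping operands fuse into one piece — 1 connected region. Overall, the cross-section is a single solid region. The nearest boundary edge runs (-3.50, 0.50)→(-3.50, 8.13); distance from the point to it = 5.50 mm. The point is inside the cross-section and 5.50 mm from the nearest boundary — more than the 2.4 mm shell width (3 × 0.8), so it's in the infill interior.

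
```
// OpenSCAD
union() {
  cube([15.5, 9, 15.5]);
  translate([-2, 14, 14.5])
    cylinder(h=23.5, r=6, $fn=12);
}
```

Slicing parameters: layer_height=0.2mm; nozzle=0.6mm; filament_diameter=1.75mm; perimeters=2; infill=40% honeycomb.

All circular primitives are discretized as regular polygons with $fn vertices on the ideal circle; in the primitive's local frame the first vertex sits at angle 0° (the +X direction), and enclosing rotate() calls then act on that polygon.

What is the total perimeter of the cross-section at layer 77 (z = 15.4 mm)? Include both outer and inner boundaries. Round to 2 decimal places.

At z = 15.4 mm: the cube is present — its section is the full 15.5×9 rectangle (perimeter 49.00 mm); the r=6 cylinder at (-2, 14) gives a regular 12-gon of circumradius 6 (constant along its height) (perimeter = 2·12·6.000·sin(180°/12) = 37.27 mm); Taking the union: the regions partially overlap (shared area 0.35 mm²), so the edge portions inside another operand are dropped and the merged outline is re-measured after clipping — boundary = 83.30 mm. Overall, the cross-section is a single solid region. Total boundary length (outer) = 83.30 mm.

83.30 mm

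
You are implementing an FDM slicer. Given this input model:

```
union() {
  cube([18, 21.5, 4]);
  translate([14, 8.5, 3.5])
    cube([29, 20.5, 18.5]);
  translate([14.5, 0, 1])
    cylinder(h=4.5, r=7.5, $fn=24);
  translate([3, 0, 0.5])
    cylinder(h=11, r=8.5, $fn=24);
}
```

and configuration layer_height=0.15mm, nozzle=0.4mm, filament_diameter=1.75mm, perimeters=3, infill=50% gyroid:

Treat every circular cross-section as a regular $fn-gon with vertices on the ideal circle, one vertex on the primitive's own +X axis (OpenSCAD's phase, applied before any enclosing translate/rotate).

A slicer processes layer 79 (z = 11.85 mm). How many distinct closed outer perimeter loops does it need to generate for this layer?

1

At z = 11.85 mm: the cube is not intersected at this z (z outside [0, 4]); the 29×20.5 cube at (14, 8.5) contributes its full rectangle; the cylinder at (14.5, 0) does not reach this height (z outside [1, 5.5]); the cylinder at (3, 0) is not intersected at this z (z outside [0.5, 11.5]); Combining (union): only the 29×20.5 cube at (14, 8.5) is present, so the union is just that shape — 1 connected region. The result has 1 disconnected region.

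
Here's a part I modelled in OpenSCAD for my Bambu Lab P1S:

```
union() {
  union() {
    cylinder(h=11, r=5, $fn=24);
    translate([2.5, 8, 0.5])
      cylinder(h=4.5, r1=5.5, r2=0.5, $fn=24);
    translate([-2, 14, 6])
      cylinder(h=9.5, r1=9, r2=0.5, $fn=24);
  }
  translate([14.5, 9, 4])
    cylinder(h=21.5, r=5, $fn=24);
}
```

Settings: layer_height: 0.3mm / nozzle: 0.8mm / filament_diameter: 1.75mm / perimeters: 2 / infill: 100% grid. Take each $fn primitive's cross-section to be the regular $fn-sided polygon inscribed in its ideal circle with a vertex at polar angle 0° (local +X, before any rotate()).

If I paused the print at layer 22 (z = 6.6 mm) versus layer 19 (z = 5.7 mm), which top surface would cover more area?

layer 22 (z = 6.6 mm)

Layer 22 (z = 6.6): the cylinder: section is a regular 24-gon, circumradius r=5 (area = (24/2)·5.000²·sin(360°/24) = 77.65 mm²); the cone at (2.5, 8) does not reach this height (z outside [0.5, 5]); the cone at (-2, 14): at t=0.063 of its height the radius interpolates to r₁+(r₂−r₁)t = 8.463, giving a regular 24-gon of that circumradius (area = (24/2)·8.463²·sin(360°/24) = 222.46 mm²); Taking the union: the 2 present regions are separate (no shared area or edge), so areas and boundary lengths simply add and each stays a separate island — area = 300.10 mm²; the r=5 cylinder at (14.5, 9) contributes a regular 24-gon of circumradius 5 (area = (24/2)·5.000²·sin(360°/24) = 77.65 mm²); Taking the union: the 2 present regions are separate (no shared area or edge), so areas and boundary lengths simply add and each stays a separate island — area = 377.75 mm². So its area = 377.75 mm². Layer 19 (z = 5.7): the r=5 cylinder gives a regular 24-gon of circumradius 5 (constant along its height) (area = (24/2)·5.000²·sin(360°/24) = 77.65 mm²); the cone at (2.5, 8) does not reach this height (z outside [0.5, 5]); the cone at (-2, 14) is absent (z outside [6, 15.5]); Taking the union: only the r=5 cylinder is present, so the union is just that shape — area = 77.65 mm²; the r=5 cylinder at (14.5, 9) gives a regular 24-gon of circumradius 5 (constant along its height) (area = (24/2)·5.000²·sin(360°/24) = 77.65 mm²); Taking the union: the 2 present regions are separate (no shared area or edge), so areas and boundary lengths simply add and each stays a separate island — area = 155.29 mm². So its area = 155.29 mm². Layer 22 is larger (377.75 vs 155.29 mm²).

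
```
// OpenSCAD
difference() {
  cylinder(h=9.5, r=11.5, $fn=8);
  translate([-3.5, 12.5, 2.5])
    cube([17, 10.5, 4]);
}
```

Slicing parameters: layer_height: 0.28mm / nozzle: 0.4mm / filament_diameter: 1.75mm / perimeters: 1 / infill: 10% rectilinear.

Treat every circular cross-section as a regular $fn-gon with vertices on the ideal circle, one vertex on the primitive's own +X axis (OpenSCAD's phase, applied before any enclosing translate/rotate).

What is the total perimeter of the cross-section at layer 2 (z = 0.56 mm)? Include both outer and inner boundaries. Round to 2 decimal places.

70.41 mm

At z = 0.56 mm: the cylinder: section is a regular 8-gon, circumradius r=11.5 (perimeter = 2·8·11.500·sin(180°/8) = 70.41 mm); the cube at (-3.5, 12.5) is absent (z outside [2.5, 6.5]); Subtracting the remaining from the first: none of the subtracted shapes is present at this height, so the r=11.5 cylinder is unchanged — boundary = 70.41 mm. Overall, the cross-section is a single solid region. Total boundary length (outer) = 70.41 mm.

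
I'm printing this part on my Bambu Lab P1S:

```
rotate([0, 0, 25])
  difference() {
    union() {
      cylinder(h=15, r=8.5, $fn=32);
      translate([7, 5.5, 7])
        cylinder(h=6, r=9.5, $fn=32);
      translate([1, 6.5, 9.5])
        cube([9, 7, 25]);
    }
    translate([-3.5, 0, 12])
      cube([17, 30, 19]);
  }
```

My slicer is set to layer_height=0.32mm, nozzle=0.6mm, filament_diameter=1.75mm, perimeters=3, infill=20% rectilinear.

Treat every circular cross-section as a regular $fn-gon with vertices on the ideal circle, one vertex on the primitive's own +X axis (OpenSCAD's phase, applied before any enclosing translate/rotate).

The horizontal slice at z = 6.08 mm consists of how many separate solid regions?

1

At z = 6.08 mm: the r=8.5 cylinder contributes a regular 32-gon of circumradius 8.5; the cylinder at (7, 5.5) is absent (z outside [7, 13]); the cube at (1, 6.5) is not intersected at this z (z outside [9.5, 34.5]); Combining (union): only the r=8.5 cylinder is present, so the union is just that shape — 1 connected region; the cube at (-3.5, 0) is not intersected at this z (z outside [12, 31]); Taking the first minus the rest: none of the subtracted shapes is present at this height, so the result so far is unchanged — 1 connected region; (rotated 25° about Z; rotation is an isometry so areas/perimeters/island counts are preserved). The result has 1 disconnected region.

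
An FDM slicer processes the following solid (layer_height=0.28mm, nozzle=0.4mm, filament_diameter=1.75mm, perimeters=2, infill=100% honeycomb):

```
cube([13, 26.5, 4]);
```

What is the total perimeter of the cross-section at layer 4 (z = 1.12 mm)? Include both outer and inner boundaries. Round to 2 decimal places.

79.00 mm

At z = 1.12 mm: the cube (footprint 13×26.5) is included at this height (perimeter 79.00 mm). Overall, the cross-section is a single solid region. Total boundary length (outer) = 79.00 mm.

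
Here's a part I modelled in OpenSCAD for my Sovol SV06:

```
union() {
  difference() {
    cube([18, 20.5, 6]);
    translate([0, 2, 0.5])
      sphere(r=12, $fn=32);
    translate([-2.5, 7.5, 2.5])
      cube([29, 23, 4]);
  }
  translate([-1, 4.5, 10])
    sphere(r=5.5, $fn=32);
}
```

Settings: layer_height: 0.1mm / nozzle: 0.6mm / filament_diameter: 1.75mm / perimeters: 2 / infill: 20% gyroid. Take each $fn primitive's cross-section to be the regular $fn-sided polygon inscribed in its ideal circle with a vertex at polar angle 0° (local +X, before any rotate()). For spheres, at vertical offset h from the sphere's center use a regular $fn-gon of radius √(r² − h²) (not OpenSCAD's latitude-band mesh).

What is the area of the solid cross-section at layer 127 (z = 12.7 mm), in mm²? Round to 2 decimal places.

71.67 mm²

At z = 12.7 mm: the cube is not intersected at this z (z outside [0, 6]); the sphere at (0, 2) does not reach this height (|z−center|=12.200 > r=12); the cube at (-2.5, 7.5) is not intersected at this z (z outside [2.5, 6.5]); Subtracting the remaining from the first: the first operand is absent here, so nothing remains; the sphere at (-1, 4.5): section is a regular 32-gon, circumradius = √(r²−h²) = √(5.5²−2.7²) = 4.792 (area = (32/2)·4.792²·sin(360°/32) = 71.67 mm²); Combining (union): only the r=5.5 sphere at (-1, 4.5) is present, so the union is just that shape — area = 71.67 mm². Overall, the cross-section is a single solid region. Net area = 71.67 mm².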